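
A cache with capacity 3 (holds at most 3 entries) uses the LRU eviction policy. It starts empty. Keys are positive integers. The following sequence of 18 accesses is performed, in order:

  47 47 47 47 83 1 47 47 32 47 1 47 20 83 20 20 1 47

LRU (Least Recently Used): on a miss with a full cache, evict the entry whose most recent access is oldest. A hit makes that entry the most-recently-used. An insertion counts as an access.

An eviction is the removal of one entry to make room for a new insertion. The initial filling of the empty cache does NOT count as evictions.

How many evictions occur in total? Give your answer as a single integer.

Answer: 5

Derivation:
LRU simulation (capacity=3):
  1. access 47: MISS. Cache (LRU->MRU): [47]
  2. access 47: HIT. Cache (LRU->MRU): [47]
  3. access 47: HIT. Cache (LRU->MRU): [47]
  4. access 47: HIT. Cache (LRU->MRU): [47]
  5. access 83: MISS. Cache (LRU->MRU): [47 83]
  6. access 1: MISS. Cache (LRU->MRU): [47 83 1]
  7. access 47: HIT. Cache (LRU->MRU): [83 1 47]
  8. access 47: HIT. Cache (LRU->MRU): [83 1 47]
  9. access 32: MISS, evict 83. Cache (LRU->MRU): [1 47 32]
  10. access 47: HIT. Cache (LRU->MRU): [1 32 47]
  11. access 1: HIT. Cache (LRU->MRU): [32 47 1]
  12. access 47: HIT. Cache (LRU->MRU): [32 1 47]
  13. access 20: MISS, evict 32. Cache (LRU->MRU): [1 47 20]
  14. access 83: MISS, evict 1. Cache (LRU->MRU): [47 20 83]
  15. access 20: HIT. Cache (LRU->MRU): [47 83 20]
  16. access 20: HIT. Cache (LRU->MRU): [47 83 20]
  17. access 1: MISS, evict 47. Cache (LRU->MRU): [83 20 1]
  18. access 47: MISS, evict 83. Cache (LRU->MRU): [20 1 47]
Total: 10 hits, 8 misses, 5 evictions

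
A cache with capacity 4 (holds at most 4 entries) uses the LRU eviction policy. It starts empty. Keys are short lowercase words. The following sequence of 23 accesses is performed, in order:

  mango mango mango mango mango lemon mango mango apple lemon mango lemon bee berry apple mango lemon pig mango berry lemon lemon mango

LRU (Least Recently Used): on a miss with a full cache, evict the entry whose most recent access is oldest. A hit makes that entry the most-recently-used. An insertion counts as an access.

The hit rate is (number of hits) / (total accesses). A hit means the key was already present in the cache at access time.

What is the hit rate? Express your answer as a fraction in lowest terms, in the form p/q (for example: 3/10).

LRU simulation (capacity=4):
  1. access mango: MISS. Cache (LRU->MRU): [mango]
  2. access mango: HIT. Cache (LRU->MRU): [mango]
  3. access mango: HIT. Cache (LRU->MRU): [mango]
  4. access mango: HIT. Cache (LRU->MRU): [mango]
  5. access mango: HIT. Cache (LRU->MRU): [mango]
  6. access lemon: MISS. Cache (LRU->MRU): [mango lemon]
  7. access mango: HIT. Cache (LRU->MRU): [lemon mango]
  8. access mango: HIT. Cache (LRU->MRU): [lemon mango]
  9. access apple: MISS. Cache (LRU->MRU): [lemon mango apple]
  10. access lemon: HIT. Cache (LRU->MRU): [mango apple lemon]
  11. access mango: HIT. Cache (LRU->MRU): [apple lemon mango]
  12. access lemon: HIT. Cache (LRU->MRU): [apple mango lemon]
  13. access bee: MISS. Cache (LRU->MRU): [apple mango lemon bee]
  14. access berry: MISS, evict apple. Cache (LRU->MRU): [mango lemon bee berry]
  15. access apple: MISS, evict mango. Cache (LRU->MRU): [lemon bee berry apple]
  16. access mango: MISS, evict lemon. Cache (LRU->MRU): [bee berry apple mango]
  17. access lemon: MISS, evict bee. Cache (LRU->MRU): [berry apple mango lemon]
  18. access pig: MISS, evict berry. Cache (LRU->MRU): [apple mango lemon pig]
  19. access mango: HIT. Cache (LRU->MRU): [apple lemon pig mango]
  20. access berry: MISS, evict apple. Cache (LRU->MRU): [lemon pig mango berry]
  21. access lemon: HIT. Cache (LRU->MRU): [pig mango berry lemon]
  22. access lemon: HIT. Cache (LRU->MRU): [pig mango berry lemon]
  23. access mango: HIT. Cache (LRU->MRU): [pig berry lemon mango]
Total: 13 hits, 10 misses, 6 evictions

Hit rate = 13/23

Answer: 13/23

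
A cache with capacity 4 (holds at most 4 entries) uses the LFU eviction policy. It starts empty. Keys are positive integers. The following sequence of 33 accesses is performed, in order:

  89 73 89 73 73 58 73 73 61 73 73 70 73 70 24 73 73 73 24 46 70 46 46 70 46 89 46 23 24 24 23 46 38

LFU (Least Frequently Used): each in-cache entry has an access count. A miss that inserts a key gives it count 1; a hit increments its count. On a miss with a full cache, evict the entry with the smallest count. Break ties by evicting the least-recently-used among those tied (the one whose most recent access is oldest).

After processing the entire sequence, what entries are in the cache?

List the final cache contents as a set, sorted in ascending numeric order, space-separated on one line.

Answer: 38 46 70 73

Derivation:
LFU simulation (capacity=4):
  1. access 89: MISS. Cache: [89(c=1)]
  2. access 73: MISS. Cache: [89(c=1) 73(c=1)]
  3. access 89: HIT, count now 2. Cache: [73(c=1) 89(c=2)]
  4. access 73: HIT, count now 2. Cache: [89(c=2) 73(c=2)]
  5. access 73: HIT, count now 3. Cache: [89(c=2) 73(c=3)]
  6. access 58: MISS. Cache: [58(c=1) 89(c=2) 73(c=3)]
  7. access 73: HIT, count now 4. Cache: [58(c=1) 89(c=2) 73(c=4)]
  8. access 73: HIT, count now 5. Cache: [58(c=1) 89(c=2) 73(c=5)]
  9. access 61: MISS. Cache: [58(c=1) 61(c=1) 89(c=2) 73(c=5)]
  10. access 73: HIT, count now 6. Cache: [58(c=1) 61(c=1) 89(c=2) 73(c=6)]
  11. access 73: HIT, count now 7. Cache: [58(c=1) 61(c=1) 89(c=2) 73(c=7)]
  12. access 70: MISS, evict 58(c=1). Cache: [61(c=1) 70(c=1) 89(c=2) 73(c=7)]
  13. access 73: HIT, count now 8. Cache: [61(c=1) 70(c=1) 89(c=2) 73(c=8)]
  14. access 70: HIT, count now 2. Cache: [61(c=1) 89(c=2) 70(c=2) 73(c=8)]
  15. access 24: MISS, evict 61(c=1). Cache: [24(c=1) 89(c=2) 70(c=2) 73(c=8)]
  16. access 73: HIT, count now 9. Cache: [24(c=1) 89(c=2) 70(c=2) 73(c=9)]
  17. access 73: HIT, count now 10. Cache: [24(c=1) 89(c=2) 70(c=2) 73(c=10)]
  18. access 73: HIT, count now 11. Cache: [24(c=1) 89(c=2) 70(c=2) 73(c=11)]
  19. access 24: HIT, count now 2. Cache: [89(c=2) 70(c=2) 24(c=2) 73(c=11)]
  20. access 46: MISS, evict 89(c=2). Cache: [46(c=1) 70(c=2) 24(c=2) 73(c=11)]
  21. access 70: HIT, count now 3. Cache: [46(c=1) 24(c=2) 70(c=3) 73(c=11)]
  22. access 46: HIT, count now 2. Cache: [24(c=2) 46(c=2) 70(c=3) 73(c=11)]
  23. access 46: HIT, count now 3. Cache: [24(c=2) 70(c=3) 46(c=3) 73(c=11)]
  24. access 70: HIT, count now 4. Cache: [24(c=2) 46(c=3) 70(c=4) 73(c=11)]
  25. access 46: HIT, count now 4. Cache: [24(c=2) 70(c=4) 46(c=4) 73(c=11)]
  26. access 89: MISS, evict 24(c=2). Cache: [89(c=1) 70(c=4) 46(c=4) 73(c=11)]
  27. access 46: HIT, count now 5. Cache: [89(c=1) 70(c=4) 46(c=5) 73(c=11)]
  28. access 23: MISS, evict 89(c=1). Cache: [23(c=1) 70(c=4) 46(c=5) 73(c=11)]
  29. access 24: MISS, evict 23(c=1). Cache: [24(c=1) 70(c=4) 46(c=5) 73(c=11)]
  30. access 24: HIT, count now 2. Cache: [24(c=2) 70(c=4) 46(c=5) 73(c=11)]
  31. access 23: MISS, evict 24(c=2). Cache: [23(c=1) 70(c=4) 46(c=5) 73(c=11)]
  32. access 46: HIT, count now 6. Cache: [23(c=1) 70(c=4) 46(c=6) 73(c=11)]
  33. access 38: MISS, evict 23(c=1). Cache: [38(c=1) 70(c=4) 46(c=6) 73(c=11)]
Total: 21 hits, 12 misses, 8 evictions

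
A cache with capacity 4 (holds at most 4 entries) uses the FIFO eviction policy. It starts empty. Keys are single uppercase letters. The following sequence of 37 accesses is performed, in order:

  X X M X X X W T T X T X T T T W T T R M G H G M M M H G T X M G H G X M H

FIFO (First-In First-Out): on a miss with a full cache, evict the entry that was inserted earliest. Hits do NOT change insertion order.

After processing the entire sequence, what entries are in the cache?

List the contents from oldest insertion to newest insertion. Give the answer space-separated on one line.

Answer: X G H M

Derivation:
FIFO simulation (capacity=4):
  1. access X: MISS. Cache (old->new): [X]
  2. access X: HIT. Cache (old->new): [X]
  3. access M: MISS. Cache (old->new): [X M]
  4. access X: HIT. Cache (old->new): [X M]
  5. access X: HIT. Cache (old->new): [X M]
  6. access X: HIT. Cache (old->new): [X M]
  7. access W: MISS. Cache (old->new): [X M W]
  8. access T: MISS. Cache (old->new): [X M W T]
  9. access T: HIT. Cache (old->new): [X M W T]
  10. access X: HIT. Cache (old->new): [X M W T]
  11. access T: HIT. Cache (old->new): [X M W T]
  12. access X: HIT. Cache (old->new): [X M W T]
  13. access T: HIT. Cache (old->new): [X M W T]
  14. access T: HIT. Cache (old->new): [X M W T]
  15. access T: HIT. Cache (old->new): [X M W T]
  16. access W: HIT. Cache (old->new): [X M W T]
  17. access T: HIT. Cache (old->new): [X M W T]
  18. access T: HIT. Cache (old->new): [X M W T]
  19. access R: MISS, evict X. Cache (old->new): [M W T R]
  20. access M: HIT. Cache (old->new): [M W T R]
  21. access G: MISS, evict M. Cache (old->new): [W T R G]
  22. access H: MISS, evict W. Cache (old->new): [T R G H]
  23. access G: HIT. Cache (old->new): [T R G H]
  24. access M: MISS, evict T. Cache (old->new): [R G H M]
  25. access M: HIT. Cache (old->new): [R G H M]
  26. access M: HIT. Cache (old->new): [R G H M]
  27. access H: HIT. Cache (old->new): [R G H M]
  28. access G: HIT. Cache (old->new): [R G H M]
  29. access T: MISS, evict R. Cache (old->new): [G H M T]
  30. access X: MISS, evict G. Cache (old->new): [H M T X]
  31. access M: HIT. Cache (old->new): [H M T X]
  32. access G: MISS, evict H. Cache (old->new): [M T X G]
  33. access H: MISS, evict M. Cache (old->new): [T X G H]
  34. access G: HIT. Cache (old->new): [T X G H]
  35. access X: HIT. Cache (old->new): [T X G H]
  36. access M: MISS, evict T. Cache (old->new): [X G H M]
  37. access H: HIT. Cache (old->new): [X G H M]
Total: 24 hits, 13 misses, 9 evictions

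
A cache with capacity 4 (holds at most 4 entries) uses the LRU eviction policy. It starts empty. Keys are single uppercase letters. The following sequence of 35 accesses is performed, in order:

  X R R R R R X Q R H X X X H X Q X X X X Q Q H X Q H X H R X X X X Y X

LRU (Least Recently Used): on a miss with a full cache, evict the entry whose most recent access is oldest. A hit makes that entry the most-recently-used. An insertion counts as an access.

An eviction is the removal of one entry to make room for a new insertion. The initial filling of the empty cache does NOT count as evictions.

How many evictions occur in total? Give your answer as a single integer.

LRU simulation (capacity=4):
  1. access X: MISS. Cache (LRU->MRU): [X]
  2. access R: MISS. Cache (LRU->MRU): [X R]
  3. access R: HIT. Cache (LRU->MRU): [X R]
  4. access R: HIT. Cache (LRU->MRU): [X R]
  5. access R: HIT. Cache (LRU->MRU): [X R]
  6. access R: HIT. Cache (LRU->MRU): [X R]
  7. access X: HIT. Cache (LRU->MRU): [R X]
  8. access Q: MISS. Cache (LRU->MRU): [R X Q]
  9. access R: HIT. Cache (LRU->MRU): [X Q R]
  10. access H: MISS. Cache (LRU->MRU): [X Q R H]
  11. access X: HIT. Cache (LRU->MRU): [Q R H X]
  12. access X: HIT. Cache (LRU->MRU): [Q R H X]
  13. access X: HIT. Cache (LRU->MRU): [Q R H X]
  14. access H: HIT. Cache (LRU->MRU): [Q R X H]
  15. access X: HIT. Cache (LRU->MRU): [Q R H X]
  16. access Q: HIT. Cache (LRU->MRU): [R H X Q]
  17. access X: HIT. Cache (LRU->MRU): [R H Q X]
  18. access X: HIT. Cache (LRU->MRU): [R H Q X]
  19. access X: HIT. Cache (LRU->MRU): [R H Q X]
  20. access X: HIT. Cache (LRU->MRU): [R H Q X]
  21. access Q: HIT. Cache (LRU->MRU): [R H X Q]
  22. access Q: HIT. Cache (LRU->MRU): [R H X Q]
  23. access H: HIT. Cache (LRU->MRU): [R X Q H]
  24. access X: HIT. Cache (LRU->MRU): [R Q H X]
  25. access Q: HIT. Cache (LRU->MRU): [R H X Q]
  26. access H: HIT. Cache (LRU->MRU): [R X Q H]
  27. access X: HIT. Cache (LRU->MRU): [R Q H X]
  28. access H: HIT. Cache (LRU->MRU): [R Q X H]
  29. access R: HIT. Cache (LRU->MRU): [Q X H R]
  30. access X: HIT. Cache (LRU->MRU): [Q H R X]
  31. access X: HIT. Cache (LRU->MRU): [Q H R X]
  32. access X: HIT. Cache (LRU->MRU): [Q H R X]
  33. access X: HIT. Cache (LRU->MRU): [Q H R X]
  34. access Y: MISS, evict Q. Cache (LRU->MRU): [H R X Y]
  35. access X: HIT. Cache (LRU->MRU): [H R Y X]
Total: 30 hits, 5 misses, 1 evictions

Answer: 1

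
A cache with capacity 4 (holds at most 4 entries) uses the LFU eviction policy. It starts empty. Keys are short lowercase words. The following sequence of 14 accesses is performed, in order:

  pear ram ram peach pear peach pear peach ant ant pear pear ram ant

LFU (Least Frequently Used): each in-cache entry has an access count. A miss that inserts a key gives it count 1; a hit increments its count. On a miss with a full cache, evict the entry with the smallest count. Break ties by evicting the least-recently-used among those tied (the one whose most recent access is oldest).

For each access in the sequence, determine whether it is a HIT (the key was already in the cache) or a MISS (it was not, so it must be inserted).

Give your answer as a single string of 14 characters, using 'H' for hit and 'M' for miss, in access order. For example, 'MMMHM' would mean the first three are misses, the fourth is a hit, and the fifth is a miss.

LFU simulation (capacity=4):
  1. access pear: MISS. Cache: [pear(c=1)]
  2. access ram: MISS. Cache: [pear(c=1) ram(c=1)]
  3. access ram: HIT, count now 2. Cache: [pear(c=1) ram(c=2)]
  4. access peach: MISS. Cache: [pear(c=1) peach(c=1) ram(c=2)]
  5. access pear: HIT, count now 2. Cache: [peach(c=1) ram(c=2) pear(c=2)]
  6. access peach: HIT, count now 2. Cache: [ram(c=2) pear(c=2) peach(c=2)]
  7. access pear: HIT, count now 3. Cache: [ram(c=2) peach(c=2) pear(c=3)]
  8. access peach: HIT, count now 3. Cache: [ram(c=2) pear(c=3) peach(c=3)]
  9. access ant: MISS. Cache: [ant(c=1) ram(c=2) pear(c=3) peach(c=3)]
  10. access ant: HIT, count now 2. Cache: [ram(c=2) ant(c=2) pear(c=3) peach(c=3)]
  11. access pear: HIT, count now 4. Cache: [ram(c=2) ant(c=2) peach(c=3) pear(c=4)]
  12. access pear: HIT, count now 5. Cache: [ram(c=2) ant(c=2) peach(c=3) pear(c=5)]
  13. access ram: HIT, count now 3. Cache: [ant(c=2) peach(c=3) ram(c=3) pear(c=5)]
  14. access ant: HIT, count now 3. Cache: [peach(c=3) ram(c=3) ant(c=3) pear(c=5)]
Total: 10 hits, 4 misses, 0 evictions

Answer: MMHMHHHHMHHHHH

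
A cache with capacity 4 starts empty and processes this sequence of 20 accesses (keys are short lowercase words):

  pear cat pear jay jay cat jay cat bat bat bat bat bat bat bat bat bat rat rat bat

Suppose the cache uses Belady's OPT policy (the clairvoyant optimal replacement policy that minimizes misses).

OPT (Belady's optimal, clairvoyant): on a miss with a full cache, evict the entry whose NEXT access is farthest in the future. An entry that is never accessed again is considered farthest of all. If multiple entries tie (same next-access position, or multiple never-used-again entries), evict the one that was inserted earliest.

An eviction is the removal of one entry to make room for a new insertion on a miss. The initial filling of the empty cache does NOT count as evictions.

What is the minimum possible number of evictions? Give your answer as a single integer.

OPT (Belady) simulation (capacity=4):
  1. access pear: MISS. Cache: [pear]
  2. access cat: MISS. Cache: [pear cat]
  3. access pear: HIT. Next use of pear: never. Cache: [pear cat]
  4. access jay: MISS. Cache: [pear cat jay]
  5. access jay: HIT. Next use of jay: step 7. Cache: [pear cat jay]
  6. access cat: HIT. Next use of cat: step 8. Cache: [pear cat jay]
  7. access jay: HIT. Next use of jay: never. Cache: [pear cat jay]
  8. access cat: HIT. Next use of cat: never. Cache: [pear cat jay]
  9. access bat: MISS. Cache: [pear cat jay bat]
  10. access bat: HIT. Next use of bat: step 11. Cache: [pear cat jay bat]
  11. access bat: HIT. Next use of bat: step 12. Cache: [pear cat jay bat]
  12. access bat: HIT. Next use of bat: step 13. Cache: [pear cat jay bat]
  13. access bat: HIT. Next use of bat: step 14. Cache: [pear cat jay bat]
  14. access bat: HIT. Next use of bat: step 15. Cache: [pear cat jay bat]
  15. access bat: HIT. Next use of bat: step 16. Cache: [pear cat jay bat]
  16. access bat: HIT. Next use of bat: step 17. Cache: [pear cat jay bat]
  17. access bat: HIT. Next use of bat: step 20. Cache: [pear cat jay bat]
  18. access rat: MISS, evict pear (next use: never). Cache: [cat jay bat rat]
  19. access rat: HIT. Next use of rat: never. Cache: [cat jay bat rat]
  20. access bat: HIT. Next use of bat: never. Cache: [cat jay bat rat]
Total: 15 hits, 5 misses, 1 evictions

Answer: 1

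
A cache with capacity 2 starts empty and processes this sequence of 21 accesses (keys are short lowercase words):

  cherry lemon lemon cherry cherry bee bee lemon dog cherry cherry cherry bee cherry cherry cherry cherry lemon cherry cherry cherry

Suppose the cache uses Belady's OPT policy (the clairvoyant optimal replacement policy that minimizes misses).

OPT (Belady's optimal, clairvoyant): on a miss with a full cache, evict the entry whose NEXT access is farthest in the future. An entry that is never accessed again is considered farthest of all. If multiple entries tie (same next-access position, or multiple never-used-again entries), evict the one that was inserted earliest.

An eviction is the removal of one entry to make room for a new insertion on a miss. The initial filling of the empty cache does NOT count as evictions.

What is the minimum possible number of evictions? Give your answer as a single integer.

OPT (Belady) simulation (capacity=2):
  1. access cherry: MISS. Cache: [cherry]
  2. access lemon: MISS. Cache: [cherry lemon]
  3. access lemon: HIT. Next use of lemon: step 8. Cache: [cherry lemon]
  4. access cherry: HIT. Next use of cherry: step 5. Cache: [cherry lemon]
  5. access cherry: HIT. Next use of cherry: step 10. Cache: [cherry lemon]
  6. access bee: MISS, evict cherry (next use: step 10). Cache: [lemon bee]
  7. access bee: HIT. Next use of bee: step 13. Cache: [lemon bee]
  8. access lemon: HIT. Next use of lemon: step 18. Cache: [lemon bee]
  9. access dog: MISS, evict lemon (next use: step 18). Cache: [bee dog]
  10. access cherry: MISS, evict dog (next use: never). Cache: [bee cherry]
  11. access cherry: HIT. Next use of cherry: step 12. Cache: [bee cherry]
  12. access cherry: HIT. Next use of cherry: step 14. Cache: [bee cherry]
  13. access bee: HIT. Next use of bee: never. Cache: [bee cherry]
  14. access cherry: HIT. Next use of cherry: step 15. Cache: [bee cherry]
  15. access cherry: HIT. Next use of cherry: step 16. Cache: [bee cherry]
  16. access cherry: HIT. Next use of cherry: step 17. Cache: [bee cherry]
  17. access cherry: HIT. Next use of cherry: step 19. Cache: [bee cherry]
  18. access lemon: MISS, evict bee (next use: never). Cache: [cherry lemon]
  19. access cherry: HIT. Next use of cherry: step 20. Cache: [cherry lemon]
  20. access cherry: HIT. Next use of cherry: step 21. Cache: [cherry lemon]
  21. access cherry: HIT. Next use of cherry: never. Cache: [cherry lemon]
Total: 15 hits, 6 misses, 4 evictions

Answer: 4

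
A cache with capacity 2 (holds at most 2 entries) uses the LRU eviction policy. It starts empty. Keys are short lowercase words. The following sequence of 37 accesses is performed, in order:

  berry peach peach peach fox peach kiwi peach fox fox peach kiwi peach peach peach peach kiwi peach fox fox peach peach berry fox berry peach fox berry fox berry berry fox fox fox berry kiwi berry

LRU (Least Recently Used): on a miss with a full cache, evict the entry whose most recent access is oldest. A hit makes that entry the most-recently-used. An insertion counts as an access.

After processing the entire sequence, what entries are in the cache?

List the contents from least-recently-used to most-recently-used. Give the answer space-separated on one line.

LRU simulation (capacity=2):
  1. access berry: MISS. Cache (LRU->MRU): [berry]
  2. access peach: MISS. Cache (LRU->MRU): [berry peach]
  3. access peach: HIT. Cache (LRU->MRU): [berry peach]
  4. access peach: HIT. Cache (LRU->MRU): [berry peach]
  5. access fox: MISS, evict berry. Cache (LRU->MRU): [peach fox]
  6. access peach: HIT. Cache (LRU->MRU): [fox peach]
  7. access kiwi: MISS, evict fox. Cache (LRU->MRU): [peach kiwi]
  8. access peach: HIT. Cache (LRU->MRU): [kiwi peach]
  9. access fox: MISS, evict kiwi. Cache (LRU->MRU): [peach fox]
  10. access fox: HIT. Cache (LRU->MRU): [peach fox]
  11. access peach: HIT. Cache (LRU->MRU): [fox peach]
  12. access kiwi: MISS, evict fox. Cache (LRU->MRU): [peach kiwi]
  13. access peach: HIT. Cache (LRU->MRU): [kiwi peach]
  14. access peach: HIT. Cache (LRU->MRU): [kiwi peach]
  15. access peach: HIT. Cache (LRU->MRU): [kiwi peach]
  16. access peach: HIT. Cache (LRU->MRU): [kiwi peach]
  17. access kiwi: HIT. Cache (LRU->MRU): [peach kiwi]
  18. access peach: HIT. Cache (LRU->MRU): [kiwi peach]
  19. access fox: MISS, evict kiwi. Cache (LRU->MRU): [peach fox]
  20. access fox: HIT. Cache (LRU->MRU): [peach fox]
  21. access peach: HIT. Cache (LRU->MRU): [fox peach]
  22. access peach: HIT. Cache (LRU->MRU): [fox peach]
  23. access berry: MISS, evict fox. Cache (LRU->MRU): [peach berry]
  24. access fox: MISS, evict peach. Cache (LRU->MRU): [berry fox]
  25. access berry: HIT. Cache (LRU->MRU): [fox berry]
  26. access peach: MISS, evict fox. Cache (LRU->MRU): [berry peach]
  27. access fox: MISS, evict berry. Cache (LRU->MRU): [peach fox]
  28. access berry: MISS, evict peach. Cache (LRU->MRU): [fox berry]
  29. access fox: HIT. Cache (LRU->MRU): [berry fox]
  30. access berry: HIT. Cache (LRU->MRU): [fox berry]
  31. access berry: HIT. Cache (LRU->MRU): [fox berry]
  32. access fox: HIT. Cache (LRU->MRU): [berry fox]
  33. access fox: HIT. Cache (LRU->MRU): [berry fox]
  34. access fox: HIT. Cache (LRU->MRU): [berry fox]
  35. access berry: HIT. Cache (LRU->MRU): [fox berry]
  36. access kiwi: MISS, evict fox. Cache (LRU->MRU): [berry kiwi]
  37. access berry: HIT. Cache (LRU->MRU): [kiwi berry]
Total: 24 hits, 13 misses, 11 evictions

Answer: kiwi berry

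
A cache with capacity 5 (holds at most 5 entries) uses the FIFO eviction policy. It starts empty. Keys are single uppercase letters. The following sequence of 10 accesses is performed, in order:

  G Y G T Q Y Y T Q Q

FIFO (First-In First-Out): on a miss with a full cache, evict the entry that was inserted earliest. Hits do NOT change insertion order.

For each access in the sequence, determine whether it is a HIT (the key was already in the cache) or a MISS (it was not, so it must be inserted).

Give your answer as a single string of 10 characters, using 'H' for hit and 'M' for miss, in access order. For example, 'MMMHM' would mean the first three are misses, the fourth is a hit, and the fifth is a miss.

FIFO simulation (capacity=5):
  1. access G: MISS. Cache (old->new): [G]
  2. access Y: MISS. Cache (old->new): [G Y]
  3. access G: HIT. Cache (old->new): [G Y]
  4. access T: MISS. Cache (old->new): [G Y T]
  5. access Q: MISS. Cache (old->new): [G Y T Q]
  6. access Y: HIT. Cache (old->new): [G Y T Q]
  7. access Y: HIT. Cache (old->new): [G Y T Q]
  8. access T: HIT. Cache (old->new): [G Y T Q]
  9. access Q: HIT. Cache (old->new): [G Y T Q]
  10. access Q: HIT. Cache (old->new): [G Y T Q]
Total: 6 hits, 4 misses, 0 evictions

Answer: MMHMMHHHHH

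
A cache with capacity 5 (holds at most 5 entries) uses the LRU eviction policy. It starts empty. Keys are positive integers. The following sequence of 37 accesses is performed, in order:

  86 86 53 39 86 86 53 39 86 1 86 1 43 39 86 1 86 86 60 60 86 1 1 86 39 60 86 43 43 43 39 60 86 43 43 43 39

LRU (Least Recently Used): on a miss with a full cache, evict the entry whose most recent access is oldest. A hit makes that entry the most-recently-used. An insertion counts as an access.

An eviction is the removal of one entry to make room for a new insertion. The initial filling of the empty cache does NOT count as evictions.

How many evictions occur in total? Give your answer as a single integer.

LRU simulation (capacity=5):
  1. access 86: MISS. Cache (LRU->MRU): [86]
  2. access 86: HIT. Cache (LRU->MRU): [86]
  3. access 53: MISS. Cache (LRU->MRU): [86 53]
  4. access 39: MISS. Cache (LRU->MRU): [86 53 39]
  5. access 86: HIT. Cache (LRU->MRU): [53 39 86]
  6. access 86: HIT. Cache (LRU->MRU): [53 39 86]
  7. access 53: HIT. Cache (LRU->MRU): [39 86 53]
  8. access 39: HIT. Cache (LRU->MRU): [86 53 39]
  9. access 86: HIT. Cache (LRU->MRU): [53 39 86]
  10. access 1: MISS. Cache (LRU->MRU): [53 39 86 1]
  11. access 86: HIT. Cache (LRU->MRU): [53 39 1 86]
  12. access 1: HIT. Cache (LRU->MRU): [53 39 86 1]
  13. access 43: MISS. Cache (LRU->MRU): [53 39 86 1 43]
  14. access 39: HIT. Cache (LRU->MRU): [53 86 1 43 39]
  15. access 86: HIT. Cache (LRU->MRU): [53 1 43 39 86]
  16. access 1: HIT. Cache (LRU->MRU): [53 43 39 86 1]
  17. access 86: HIT. Cache (LRU->MRU): [53 43 39 1 86]
  18. access 86: HIT. Cache (LRU->MRU): [53 43 39 1 86]
  19. access 60: MISS, evict 53. Cache (LRU->MRU): [43 39 1 86 60]
  20. access 60: HIT. Cache (LRU->MRU): [43 39 1 86 60]
  21. access 86: HIT. Cache (LRU->MRU): [43 39 1 60 86]
  22. access 1: HIT. Cache (LRU->MRU): [43 39 60 86 1]
  23. access 1: HIT. Cache (LRU->MRU): [43 39 60 86 1]
  24. access 86: HIT. Cache (LRU->MRU): [43 39 60 1 86]
  25. access 39: HIT. Cache (LRU->MRU): [43 60 1 86 39]
  26. access 60: HIT. Cache (LRU->MRU): [43 1 86 39 60]
  27. access 86: HIT. Cache (LRU->MRU): [43 1 39 60 86]
  28. access 43: HIT. Cache (LRU->MRU): [1 39 60 86 43]
  29. access 43: HIT. Cache (LRU->MRU): [1 39 60 86 43]
  30. access 43: HIT. Cache (LRU->MRU): [1 39 60 86 43]
  31. access 39: HIT. Cache (LRU->MRU): [1 60 86 43 39]
  32. access 60: HIT. Cache (LRU->MRU): [1 86 43 39 60]
  33. access 86: HIT. Cache (LRU->MRU): [1 43 39 60 86]
  34. access 43: HIT. Cache (LRU->MRU): [1 39 60 86 43]
  35. access 43: HIT. Cache (LRU->MRU): [1 39 60 86 43]
  36. access 43: HIT. Cache (LRU->MRU): [1 39 60 86 43]
  37. access 39: HIT. Cache (LRU->MRU): [1 60 86 43 39]
Total: 31 hits, 6 misses, 1 evictions

Answer: 1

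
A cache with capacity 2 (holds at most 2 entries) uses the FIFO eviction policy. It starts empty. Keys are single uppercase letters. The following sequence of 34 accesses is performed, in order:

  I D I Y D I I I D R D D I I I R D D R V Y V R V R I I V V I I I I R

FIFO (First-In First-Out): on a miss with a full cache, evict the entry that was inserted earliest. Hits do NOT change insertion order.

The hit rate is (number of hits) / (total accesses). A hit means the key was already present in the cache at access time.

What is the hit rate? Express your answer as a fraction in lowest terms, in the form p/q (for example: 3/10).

FIFO simulation (capacity=2):
  1. access I: MISS. Cache (old->new): [I]
  2. access D: MISS. Cache (old->new): [I D]
  3. access I: HIT. Cache (old->new): [I D]
  4. access Y: MISS, evict I. Cache (old->new): [D Y]
  5. access D: HIT. Cache (old->new): [D Y]
  6. access I: MISS, evict D. Cache (old->new): [Y I]
  7. access I: HIT. Cache (old->new): [Y I]
  8. access I: HIT. Cache (old->new): [Y I]
  9. access D: MISS, evict Y. Cache (old->new): [I D]
  10. access R: MISS, evict I. Cache (old->new): [D R]
  11. access D: HIT. Cache (old->new): [D R]
  12. access D: HIT. Cache (old->new): [D R]
  13. access I: MISS, evict D. Cache (old->new): [R I]
  14. access I: HIT. Cache (old->new): [R I]
  15. access I: HIT. Cache (old->new): [R I]
  16. access R: HIT. Cache (old->new): [R I]
  17. access D: MISS, evict R. Cache (old->new): [I D]
  18. access D: HIT. Cache (old->new): [I D]
  19. access R: MISS, evict I. Cache (old->new): [D R]
  20. access V: MISS, evict D. Cache (old->new): [R V]
  21. access Y: MISS, evict R. Cache (old->new): [V Y]
  22. access V: HIT. Cache (old->new): [V Y]
  23. access R: MISS, evict V. Cache (old->new): [Y R]
  24. access V: MISS, evict Y. Cache (old->new): [R V]
  25. access R: HIT. Cache (old->new): [R V]
  26. access I: MISS, evict R. Cache (old->new): [V I]
  27. access I: HIT. Cache (old->new): [V I]
  28. access V: HIT. Cache (old->new): [V I]
  29. access V: HIT. Cache (old->new): [V I]
  30. access I: HIT. Cache (old->new): [V I]
  31. access I: HIT. Cache (old->new): [V I]
  32. access I: HIT. Cache (old->new): [V I]
  33. access I: HIT. Cache (old->new): [V I]
  34. access R: MISS, evict V. Cache (old->new): [I R]
Total: 19 hits, 15 misses, 13 evictions

Hit rate = 19/34

Answer: 19/34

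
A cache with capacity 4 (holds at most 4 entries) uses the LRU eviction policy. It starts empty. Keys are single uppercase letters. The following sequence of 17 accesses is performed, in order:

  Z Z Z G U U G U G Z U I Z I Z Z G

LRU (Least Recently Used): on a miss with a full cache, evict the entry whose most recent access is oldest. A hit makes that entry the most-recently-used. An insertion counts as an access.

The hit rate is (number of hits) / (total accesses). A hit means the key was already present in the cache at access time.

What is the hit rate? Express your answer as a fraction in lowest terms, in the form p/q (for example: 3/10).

LRU simulation (capacity=4):
  1. access Z: MISS. Cache (LRU->MRU): [Z]
  2. access Z: HIT. Cache (LRU->MRU): [Z]
  3. access Z: HIT. Cache (LRU->MRU): [Z]
  4. access G: MISS. Cache (LRU->MRU): [Z G]
  5. access U: MISS. Cache (LRU->MRU): [Z G U]
  6. access U: HIT. Cache (LRU->MRU): [Z G U]
  7. access G: HIT. Cache (LRU->MRU): [Z U G]
  8. access U: HIT. Cache (LRU->MRU): [Z G U]
  9. access G: HIT. Cache (LRU->MRU): [Z U G]
  10. access Z: HIT. Cache (LRU->MRU): [U G Z]
  11. access U: HIT. Cache (LRU->MRU): [G Z U]
  12. access I: MISS. Cache (LRU->MRU): [G Z U I]
  13. access Z: HIT. Cache (LRU->MRU): [G U I Z]
  14. access I: HIT. Cache (LRU->MRU): [G U Z I]
  15. access Z: HIT. Cache (LRU->MRU): [G U I Z]
  16. access Z: HIT. Cache (LRU->MRU): [G U I Z]
  17. access G: HIT. Cache (LRU->MRU): [U I Z G]
Total: 13 hits, 4 misses, 0 evictions

Hit rate = 13/17

Answer: 13/17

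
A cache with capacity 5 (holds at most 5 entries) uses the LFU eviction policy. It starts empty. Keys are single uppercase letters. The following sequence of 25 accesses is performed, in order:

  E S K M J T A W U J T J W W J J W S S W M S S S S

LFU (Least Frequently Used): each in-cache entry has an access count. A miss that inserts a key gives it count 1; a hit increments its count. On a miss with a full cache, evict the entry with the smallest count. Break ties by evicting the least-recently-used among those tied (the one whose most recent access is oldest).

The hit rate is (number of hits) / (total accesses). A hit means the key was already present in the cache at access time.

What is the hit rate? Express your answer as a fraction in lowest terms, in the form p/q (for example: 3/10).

LFU simulation (capacity=5):
  1. access E: MISS. Cache: [E(c=1)]
  2. access S: MISS. Cache: [E(c=1) S(c=1)]
  3. access K: MISS. Cache: [E(c=1) S(c=1) K(c=1)]
  4. access M: MISS. Cache: [E(c=1) S(c=1) K(c=1) M(c=1)]
  5. access J: MISS. Cache: [E(c=1) S(c=1) K(c=1) M(c=1) J(c=1)]
  6. access T: MISS, evict E(c=1). Cache: [S(c=1) K(c=1) M(c=1) J(c=1) T(c=1)]
  7. access A: MISS, evict S(c=1). Cache: [K(c=1) M(c=1) J(c=1) T(c=1) A(c=1)]
  8. access W: MISS, evict K(c=1). Cache: [M(c=1) J(c=1) T(c=1) A(c=1) W(c=1)]
  9. access U: MISS, evict M(c=1). Cache: [J(c=1) T(c=1) A(c=1) W(c=1) U(c=1)]
  10. access J: HIT, count now 2. Cache: [T(c=1) A(c=1) W(c=1) U(c=1) J(c=2)]
  11. access T: HIT, count now 2. Cache: [A(c=1) W(c=1) U(c=1) J(c=2) T(c=2)]
  12. access J: HIT, count now 3. Cache: [A(c=1) W(c=1) U(c=1) T(c=2) J(c=3)]
  13. access W: HIT, count now 2. Cache: [A(c=1) U(c=1) T(c=2) W(c=2) J(c=3)]
  14. access W: HIT, count now 3. Cache: [A(c=1) U(c=1) T(c=2) J(c=3) W(c=3)]
  15. access J: HIT, count now 4. Cache: [A(c=1) U(c=1) T(c=2) W(c=3) J(c=4)]
  16. access J: HIT, count now 5. Cache: [A(c=1) U(c=1) T(c=2) W(c=3) J(c=5)]
  17. access W: HIT, count now 4. Cache: [A(c=1) U(c=1) T(c=2) W(c=4) J(c=5)]
  18. access S: MISS, evict A(c=1). Cache: [U(c=1) S(c=1) T(c=2) W(c=4) J(c=5)]
  19. access S: HIT, count now 2. Cache: [U(c=1) T(c=2) S(c=2) W(c=4) J(c=5)]
  20. access W: HIT, count now 5. Cache: [U(c=1) T(c=2) S(c=2) J(c=5) W(c=5)]
  21. access M: MISS, evict U(c=1). Cache: [M(c=1) T(c=2) S(c=2) J(c=5) W(c=5)]
  22. access S: HIT, count now 3. Cache: [M(c=1) T(c=2) S(c=3) J(c=5) W(c=5)]
  23. access S: HIT, count now 4. Cache: [M(c=1) T(c=2) S(c=4) J(c=5) W(c=5)]
  24. access S: HIT, count now 5. Cache: [M(c=1) T(c=2) J(c=5) W(c=5) S(c=5)]
  25. access S: HIT, count now 6. Cache: [M(c=1) T(c=2) J(c=5) W(c=5) S(c=6)]
Total: 14 hits, 11 misses, 6 evictions

Hit rate = 14/25

Answer: 14/25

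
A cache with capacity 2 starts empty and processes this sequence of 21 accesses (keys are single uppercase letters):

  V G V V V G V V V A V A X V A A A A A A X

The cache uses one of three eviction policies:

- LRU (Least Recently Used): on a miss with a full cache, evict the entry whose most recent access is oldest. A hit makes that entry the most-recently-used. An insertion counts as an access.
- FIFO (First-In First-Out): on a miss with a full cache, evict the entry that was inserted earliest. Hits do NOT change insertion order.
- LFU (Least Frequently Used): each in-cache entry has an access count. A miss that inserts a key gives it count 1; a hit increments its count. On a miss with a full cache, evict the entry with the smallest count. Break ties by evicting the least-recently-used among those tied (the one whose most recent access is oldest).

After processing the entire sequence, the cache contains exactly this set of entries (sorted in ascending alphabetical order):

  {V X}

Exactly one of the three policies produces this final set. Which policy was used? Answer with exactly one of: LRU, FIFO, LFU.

Answer: LFU

Derivation:
Simulating under each policy and comparing final sets:
  LRU: final set = {A X} -> differs
  FIFO: final set = {A X} -> differs
  LFU: final set = {V X} -> MATCHES target
Only LFU produces the target set.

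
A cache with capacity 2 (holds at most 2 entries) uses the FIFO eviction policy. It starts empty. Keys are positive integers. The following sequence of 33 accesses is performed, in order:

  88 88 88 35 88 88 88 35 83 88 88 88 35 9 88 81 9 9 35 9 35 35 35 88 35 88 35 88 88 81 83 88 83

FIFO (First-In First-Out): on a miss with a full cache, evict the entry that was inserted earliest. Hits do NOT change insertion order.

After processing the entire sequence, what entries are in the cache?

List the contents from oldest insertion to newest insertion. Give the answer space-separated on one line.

FIFO simulation (capacity=2):
  1. access 88: MISS. Cache (old->new): [88]
  2. access 88: HIT. Cache (old->new): [88]
  3. access 88: HIT. Cache (old->new): [88]
  4. access 35: MISS. Cache (old->new): [88 35]
  5. access 88: HIT. Cache (old->new): [88 35]
  6. access 88: HIT. Cache (old->new): [88 35]
  7. access 88: HIT. Cache (old->new): [88 35]
  8. access 35: HIT. Cache (old->new): [88 35]
  9. access 83: MISS, evict 88. Cache (old->new): [35 83]
  10. access 88: MISS, evict 35. Cache (old->new): [83 88]
  11. access 88: HIT. Cache (old->new): [83 88]
  12. access 88: HIT. Cache (old->new): [83 88]
  13. access 35: MISS, evict 83. Cache (old->new): [88 35]
  14. access 9: MISS, evict 88. Cache (old->new): [35 9]
  15. access 88: MISS, evict 35. Cache (old->new): [9 88]
  16. access 81: MISS, evict 9. Cache (old->new): [88 81]
  17. access 9: MISS, evict 88. Cache (old->new): [81 9]
  18. access 9: HIT. Cache (old->new): [81 9]
  19. access 35: MISS, evict 81. Cache (old->new): [9 35]
  20. access 9: HIT. Cache (old->new): [9 35]
  21. access 35: HIT. Cache (old->new): [9 35]
  22. access 35: HIT. Cache (old->new): [9 35]
  23. access 35: HIT. Cache (old->new): [9 35]
  24. access 88: MISS, evict 9. Cache (old->new): [35 88]
  25. access 35: HIT. Cache (old->new): [35 88]
  26. access 88: HIT. Cache (old->new): [35 88]
  27. access 35: HIT. Cache (old->new): [35 88]
  28. access 88: HIT. Cache (old->new): [35 88]
  29. access 88: HIT. Cache (old->new): [35 88]
  30. access 81: MISS, evict 35. Cache (old->new): [88 81]
  31. access 83: MISS, evict 88. Cache (old->new): [81 83]
  32. access 88: MISS, evict 81. Cache (old->new): [83 88]
  33. access 83: HIT. Cache (old->new): [83 88]
Total: 19 hits, 14 misses, 12 evictions

Answer: 83 88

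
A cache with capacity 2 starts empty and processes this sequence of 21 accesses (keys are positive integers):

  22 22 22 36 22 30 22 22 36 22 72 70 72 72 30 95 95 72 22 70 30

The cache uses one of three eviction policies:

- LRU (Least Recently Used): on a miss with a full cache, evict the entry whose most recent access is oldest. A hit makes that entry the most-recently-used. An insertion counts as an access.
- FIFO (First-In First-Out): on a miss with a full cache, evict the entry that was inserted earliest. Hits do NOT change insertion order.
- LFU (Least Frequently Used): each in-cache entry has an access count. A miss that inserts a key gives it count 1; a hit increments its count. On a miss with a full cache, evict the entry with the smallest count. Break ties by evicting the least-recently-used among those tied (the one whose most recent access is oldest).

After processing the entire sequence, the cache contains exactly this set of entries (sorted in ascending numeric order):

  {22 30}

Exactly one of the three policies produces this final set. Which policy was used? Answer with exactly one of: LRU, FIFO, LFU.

Answer: LFU

Derivation:
Simulating under each policy and comparing final sets:
  LRU: final set = {30 70} -> differs
  FIFO: final set = {30 70} -> differs
  LFU: final set = {22 30} -> MATCHES target
Only LFU produces the target set.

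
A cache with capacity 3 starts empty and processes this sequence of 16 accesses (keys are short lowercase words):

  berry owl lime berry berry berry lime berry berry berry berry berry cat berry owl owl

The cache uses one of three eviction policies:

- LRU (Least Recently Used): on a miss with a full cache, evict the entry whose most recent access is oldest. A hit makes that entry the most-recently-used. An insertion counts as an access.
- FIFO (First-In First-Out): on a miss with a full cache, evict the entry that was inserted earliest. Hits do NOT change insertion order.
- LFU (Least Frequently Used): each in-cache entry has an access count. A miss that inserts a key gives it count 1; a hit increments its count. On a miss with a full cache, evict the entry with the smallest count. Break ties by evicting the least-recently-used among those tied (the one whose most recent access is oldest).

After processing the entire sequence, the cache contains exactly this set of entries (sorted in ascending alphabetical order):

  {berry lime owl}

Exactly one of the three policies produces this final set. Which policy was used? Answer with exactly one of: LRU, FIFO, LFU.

Answer: LFU

Derivation:
Simulating under each policy and comparing final sets:
  LRU: final set = {berry cat owl} -> differs
  FIFO: final set = {berry cat owl} -> differs
  LFU: final set = {berry lime owl} -> MATCHES target
Only LFU produces the target set.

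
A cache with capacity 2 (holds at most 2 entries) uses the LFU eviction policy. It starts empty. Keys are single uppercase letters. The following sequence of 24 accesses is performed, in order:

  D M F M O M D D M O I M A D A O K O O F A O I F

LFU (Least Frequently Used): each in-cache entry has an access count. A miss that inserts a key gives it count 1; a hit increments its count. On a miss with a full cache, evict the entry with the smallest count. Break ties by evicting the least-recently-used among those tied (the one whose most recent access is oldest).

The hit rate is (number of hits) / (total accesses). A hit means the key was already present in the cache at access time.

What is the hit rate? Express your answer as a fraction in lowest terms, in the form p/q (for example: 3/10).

Answer: 1/4

Derivation:
LFU simulation (capacity=2):
  1. access D: MISS. Cache: [D(c=1)]
  2. access M: MISS. Cache: [D(c=1) M(c=1)]
  3. access F: MISS, evict D(c=1). Cache: [M(c=1) F(c=1)]
  4. access M: HIT, count now 2. Cache: [F(c=1) M(c=2)]
  5. access O: MISS, evict F(c=1). Cache: [O(c=1) M(c=2)]
  6. access M: HIT, count now 3. Cache: [O(c=1) M(c=3)]
  7. access D: MISS, evict O(c=1). Cache: [D(c=1) M(c=3)]
  8. access D: HIT, count now 2. Cache: [D(c=2) M(c=3)]
  9. access M: HIT, count now 4. Cache: [D(c=2) M(c=4)]
  10. access O: MISS, evict D(c=2). Cache: [O(c=1) M(c=4)]
  11. access I: MISS, evict O(c=1). Cache: [I(c=1) M(c=4)]
  12. access M: HIT, count now 5. Cache: [I(c=1) M(c=5)]
  13. access A: MISS, evict I(c=1). Cache: [A(c=1) M(c=5)]
  14. access D: MISS, evict A(c=1). Cache: [D(c=1) M(c=5)]
  15. access A: MISS, evict D(c=1). Cache: [A(c=1) M(c=5)]
  16. access O: MISS, evict A(c=1). Cache: [O(c=1) M(c=5)]
  17. access K: MISS, evict O(c=1). Cache: [K(c=1) M(c=5)]
  18. access O: MISS, evict K(c=1). Cache: [O(c=1) M(c=5)]
  19. access O: HIT, count now 2. Cache: [O(c=2) M(c=5)]
  20. access F: MISS, evict O(c=2). Cache: [F(c=1) M(c=5)]
  21. access A: MISS, evict F(c=1). Cache: [A(c=1) M(c=5)]
  22. access O: MISS, evict A(c=1). Cache: [O(c=1) M(c=5)]
  23. access I: MISS, evict O(c=1). Cache: [I(c=1) M(c=5)]
  24. access F: MISS, evict I(c=1). Cache: [F(c=1) M(c=5)]
Total: 6 hits, 18 misses, 16 evictions

Hit rate = 6/24 = 1/4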